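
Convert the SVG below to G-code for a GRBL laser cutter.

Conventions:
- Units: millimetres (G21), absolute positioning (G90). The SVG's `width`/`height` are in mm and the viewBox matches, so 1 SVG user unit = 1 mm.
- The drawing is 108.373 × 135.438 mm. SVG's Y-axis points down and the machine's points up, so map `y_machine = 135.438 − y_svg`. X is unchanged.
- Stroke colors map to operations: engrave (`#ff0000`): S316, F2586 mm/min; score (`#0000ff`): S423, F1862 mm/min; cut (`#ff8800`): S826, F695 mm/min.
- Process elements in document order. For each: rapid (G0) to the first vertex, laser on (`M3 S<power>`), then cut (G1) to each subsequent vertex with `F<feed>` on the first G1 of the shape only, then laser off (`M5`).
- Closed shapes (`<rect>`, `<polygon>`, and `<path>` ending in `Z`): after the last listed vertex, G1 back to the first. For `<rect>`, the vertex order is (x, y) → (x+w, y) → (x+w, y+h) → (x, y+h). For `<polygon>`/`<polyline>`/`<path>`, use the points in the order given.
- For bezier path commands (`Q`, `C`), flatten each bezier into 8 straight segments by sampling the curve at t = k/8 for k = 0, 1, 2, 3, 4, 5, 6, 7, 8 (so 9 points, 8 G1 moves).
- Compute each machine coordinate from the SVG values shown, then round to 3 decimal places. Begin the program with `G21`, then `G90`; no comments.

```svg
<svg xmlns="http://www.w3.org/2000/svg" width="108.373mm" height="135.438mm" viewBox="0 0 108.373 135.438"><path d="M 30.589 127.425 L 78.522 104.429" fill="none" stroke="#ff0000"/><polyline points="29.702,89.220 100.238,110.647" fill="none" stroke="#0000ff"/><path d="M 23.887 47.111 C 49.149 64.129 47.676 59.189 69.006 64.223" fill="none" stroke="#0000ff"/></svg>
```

G21
G90
G0 X30.589 Y8.013
M3 S316
G1 X78.522 Y31.009 F2586
M5
G0 X29.702 Y46.218
M3 S423
G1 X100.238 Y24.791 F1862
M5
G0 X23.887 Y88.327
M3 S423
G1 X32.204 Y82.912 F1862
G1 X38.595 Y79.182
G1 X43.640 Y76.761
G1 X47.921 Y75.277
G1 X52.017 Y74.354
G1 X56.510 Y73.619
G1 X61.979 Y72.698
G1 X69.006 Y71.215
M5

Since the viewBox matches the mm dimensions, user units are millimetres directly. The only transform is the Y-flip y_m = 135.438 − y_svg.

Shape 1 is a line segment drawn with `<path>`. Its stroke #ff0000 means engrave at S316, F2586. After flipping Y the toolpath is (30.589,8.013) → (78.522,31.009).

Shape 2 is a line segment drawn with `<polyline>`. Its stroke #0000ff means score at S423, F1862. After flipping Y the toolpath is (29.702,46.218) → (100.238,24.791).

Shape 3 is a cubic bezier drawn with `<path>`. Its stroke #0000ff means score at S423, F1862. After flipping Y the toolpath is (23.887,88.327) → (32.204,82.912) → (38.595,79.182) → (43.640,76.761) → (47.921,75.277) → (52.017,74.354) → (56.510,73.619) → (61.979,72.698) → (69.006,71.215).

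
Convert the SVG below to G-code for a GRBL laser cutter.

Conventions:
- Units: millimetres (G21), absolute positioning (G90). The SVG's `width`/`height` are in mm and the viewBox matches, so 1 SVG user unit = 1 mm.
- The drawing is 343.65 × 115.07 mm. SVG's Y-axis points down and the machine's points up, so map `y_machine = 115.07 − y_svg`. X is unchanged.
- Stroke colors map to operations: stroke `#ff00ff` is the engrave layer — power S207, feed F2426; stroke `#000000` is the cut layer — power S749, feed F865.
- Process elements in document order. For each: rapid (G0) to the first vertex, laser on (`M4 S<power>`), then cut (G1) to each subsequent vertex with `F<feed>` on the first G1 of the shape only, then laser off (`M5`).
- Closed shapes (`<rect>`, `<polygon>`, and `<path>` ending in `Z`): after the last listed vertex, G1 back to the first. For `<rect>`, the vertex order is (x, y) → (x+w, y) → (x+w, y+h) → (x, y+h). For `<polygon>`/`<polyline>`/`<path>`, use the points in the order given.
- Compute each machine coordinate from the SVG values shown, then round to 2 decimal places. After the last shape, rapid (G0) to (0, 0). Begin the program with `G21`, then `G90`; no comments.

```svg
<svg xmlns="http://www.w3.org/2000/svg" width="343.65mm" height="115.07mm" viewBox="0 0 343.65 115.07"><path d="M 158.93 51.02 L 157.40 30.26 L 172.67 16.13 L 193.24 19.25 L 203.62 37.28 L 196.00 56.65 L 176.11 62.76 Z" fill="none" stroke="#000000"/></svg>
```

viewBox `0 0 343.65 115.07` with mm width/height → 1 unit = 1 mm. Flip: y_m = 115.07 − y_svg.

**Shape 1** — `<path>` regular polygon, stroke `#000000` → cut (S749, F865). Machine vertices: (158.93,64.05) → (157.40,84.81) → (172.67,98.94) → (193.24,95.82) → (203.62,77.79) → (196.00,58.42) → (176.11,52.31) → (158.93,64.05). Closed: final G1 returns to the first vertex.

G21
G90
G0 X158.93 Y64.05
M4 S749
G1 X157.40 Y84.81 F865
G1 X172.67 Y98.94
G1 X193.24 Y95.82
G1 X203.62 Y77.79
G1 X196.00 Y58.42
G1 X176.11 Y52.31
G1 X158.93 Y64.05
M5
G0 X0.00 Y0.00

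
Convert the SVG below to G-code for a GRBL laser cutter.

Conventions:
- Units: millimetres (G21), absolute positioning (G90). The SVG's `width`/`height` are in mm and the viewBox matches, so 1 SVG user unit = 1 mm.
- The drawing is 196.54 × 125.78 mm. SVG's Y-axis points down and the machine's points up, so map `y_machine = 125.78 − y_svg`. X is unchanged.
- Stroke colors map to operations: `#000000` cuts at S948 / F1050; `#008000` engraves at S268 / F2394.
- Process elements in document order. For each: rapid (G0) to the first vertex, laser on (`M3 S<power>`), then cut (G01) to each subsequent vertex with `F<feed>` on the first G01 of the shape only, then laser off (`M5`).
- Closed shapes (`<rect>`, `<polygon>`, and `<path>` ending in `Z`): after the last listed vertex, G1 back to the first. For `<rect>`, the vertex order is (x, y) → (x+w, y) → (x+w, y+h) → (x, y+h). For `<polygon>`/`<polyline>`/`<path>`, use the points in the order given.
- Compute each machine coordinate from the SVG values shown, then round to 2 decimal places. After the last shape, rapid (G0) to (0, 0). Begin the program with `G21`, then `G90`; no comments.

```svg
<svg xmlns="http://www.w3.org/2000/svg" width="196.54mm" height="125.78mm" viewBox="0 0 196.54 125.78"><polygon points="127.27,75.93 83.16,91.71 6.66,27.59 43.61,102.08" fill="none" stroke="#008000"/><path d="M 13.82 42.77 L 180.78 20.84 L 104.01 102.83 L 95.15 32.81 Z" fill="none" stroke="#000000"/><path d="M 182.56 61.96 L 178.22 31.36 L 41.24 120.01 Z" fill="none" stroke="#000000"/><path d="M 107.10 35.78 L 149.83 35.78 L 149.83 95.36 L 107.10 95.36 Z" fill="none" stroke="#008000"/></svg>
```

G21
G90
G0 X127.27 Y49.85
M3 S268
G01 X83.16 Y34.07 F2394
G01 X6.66 Y98.19
G01 X43.61 Y23.70
G01 X127.27 Y49.85
M5
G0 X13.82 Y83.01
M3 S948
G01 X180.78 Y104.94 F1050
G01 X104.01 Y22.95
G01 X95.15 Y92.97
G01 X13.82 Y83.01
M5
G0 X182.56 Y63.82
M3 S948
G01 X178.22 Y94.42 F1050
G01 X41.24 Y5.77
G01 X182.56 Y63.82
M5
G0 X107.10 Y90.00
M3 S268
G01 X149.83 Y90.00 F2394
G01 X149.83 Y30.42
G01 X107.10 Y30.42
G01 X107.10 Y90.00
M5
G0 X0.00 Y0.00

1 u = 1 mm; y_m = 125.78 − y.

[1] `<polygon>` closed polygon, #008000→engrave S268 F2394: (127.27,49.85) → (83.16,34.07) → (6.66,98.19) → (43.61,23.70) → (127.27,49.85) (closed)

[2] `<path>` closed polygon, #000000→cut S948 F1050: (13.82,83.01) → (180.78,104.94) → (104.01,22.95) → (95.15,92.97) → (13.82,83.01) (closed)

[3] `<path>` closed polygon, #000000→cut S948 F1050: (182.56,63.82) → (178.22,94.42) → (41.24,5.77) → (182.56,63.82) (closed)

[4] `<path>` rectangle, #008000→engrave S268 F2394: (107.10,90.00) → (149.83,90.00) → (149.83,30.42) → (107.10,30.42) → (107.10,90.00) (closed)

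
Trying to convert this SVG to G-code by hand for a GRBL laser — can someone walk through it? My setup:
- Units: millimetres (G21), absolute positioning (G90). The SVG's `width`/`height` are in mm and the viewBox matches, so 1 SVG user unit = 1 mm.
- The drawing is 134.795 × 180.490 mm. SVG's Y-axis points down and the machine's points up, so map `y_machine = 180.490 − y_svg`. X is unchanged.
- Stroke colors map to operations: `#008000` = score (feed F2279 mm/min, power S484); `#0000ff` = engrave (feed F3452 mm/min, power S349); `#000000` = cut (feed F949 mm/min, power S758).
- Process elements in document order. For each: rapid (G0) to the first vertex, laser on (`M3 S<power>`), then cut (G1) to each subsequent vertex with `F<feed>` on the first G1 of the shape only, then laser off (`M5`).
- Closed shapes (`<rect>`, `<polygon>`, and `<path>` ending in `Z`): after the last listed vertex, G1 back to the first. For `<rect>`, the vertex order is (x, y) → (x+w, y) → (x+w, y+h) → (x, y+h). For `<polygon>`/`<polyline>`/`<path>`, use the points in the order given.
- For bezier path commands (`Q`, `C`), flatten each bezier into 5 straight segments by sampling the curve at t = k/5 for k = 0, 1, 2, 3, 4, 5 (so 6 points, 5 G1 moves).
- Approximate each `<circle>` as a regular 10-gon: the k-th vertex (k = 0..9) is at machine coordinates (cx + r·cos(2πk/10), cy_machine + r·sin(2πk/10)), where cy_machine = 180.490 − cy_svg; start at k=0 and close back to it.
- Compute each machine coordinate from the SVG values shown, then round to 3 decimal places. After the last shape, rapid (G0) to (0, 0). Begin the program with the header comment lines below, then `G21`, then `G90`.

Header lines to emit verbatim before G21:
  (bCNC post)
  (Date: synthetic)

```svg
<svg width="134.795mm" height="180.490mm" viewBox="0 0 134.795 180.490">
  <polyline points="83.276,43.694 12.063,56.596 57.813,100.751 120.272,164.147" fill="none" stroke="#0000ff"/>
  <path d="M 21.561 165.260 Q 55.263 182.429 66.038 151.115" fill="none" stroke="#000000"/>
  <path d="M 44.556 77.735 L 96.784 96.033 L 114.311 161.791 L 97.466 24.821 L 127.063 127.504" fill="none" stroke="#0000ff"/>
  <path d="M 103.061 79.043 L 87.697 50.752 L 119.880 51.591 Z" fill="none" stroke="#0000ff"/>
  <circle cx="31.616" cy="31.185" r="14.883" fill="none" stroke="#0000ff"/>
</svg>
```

Since the viewBox matches the mm dimensions, user units are millimetres directly. The only transform is the Y-flip y_m = 180.490 − y_svg.

Shape 1 is a open polyline drawn with `<polyline>`. Its stroke #0000ff means engrave at S349, F3452. After flipping Y the toolpath is (83.276,136.796) → (12.063,123.894) → (57.813,79.739) → (120.272,16.343).

Shape 2 is a quadratic bezier drawn with `<path>`. Its stroke #000000 means cut at S758, F949. After flipping Y the toolpath is (21.561,15.230) → (34.125,10.302) → (44.854,9.252) → (53.750,12.081) → (60.811,18.789) → (66.038,29.375).

Shape 3 is a open polyline drawn with `<path>`. Its stroke #0000ff means engrave at S349, F3452. After flipping Y the toolpath is (44.556,102.755) → (96.784,84.457) → (114.311,18.699) → (97.466,155.669) → (127.063,52.986).

Shape 4 is a regular polygon drawn with `<path>`. Its stroke #0000ff means engrave at S349, F3452. After flipping Y the toolpath is (103.061,101.447) → (87.697,129.738) → (119.880,128.899) → (103.061,101.447), returning to the start.

Shape 5 is a circle drawn with `<circle>`. Its stroke #0000ff means engrave at S349, F3452. After flipping Y the toolpath is (46.499,149.305) → (43.657,158.053) → (36.215,163.460) → (27.017,163.460) → (19.575,158.053) → (16.733,149.305) → (19.575,140.557) → (27.017,135.150) → (36.215,135.150) → (43.657,140.557) → (46.499,149.305), returning to the start.

(bCNC post)
(Date: synthetic)
G21
G90
G0 X83.276 Y136.796
M3 S349
G1 X12.063 Y123.894 F3452
G1 X57.813 Y79.739
G1 X120.272 Y16.343
M5
G0 X21.561 Y15.230
M3 S758
G1 X34.125 Y10.302 F949
G1 X44.854 Y9.252
G1 X53.750 Y12.081
G1 X60.811 Y18.789
G1 X66.038 Y29.375
M5
G0 X44.556 Y102.755
M3 S349
G1 X96.784 Y84.457 F3452
G1 X114.311 Y18.699
G1 X97.466 Y155.669
G1 X127.063 Y52.986
M5
G0 X103.061 Y101.447
M3 S349
G1 X87.697 Y129.738 F3452
G1 X119.880 Y128.899
G1 X103.061 Y101.447
M5
G0 X46.499 Y149.305
M3 S349
G1 X43.657 Y158.053 F3452
G1 X36.215 Y163.460
G1 X27.017 Y163.460
G1 X19.575 Y158.053
G1 X16.733 Y149.305
G1 X19.575 Y140.557
G1 X27.017 Y135.150
G1 X36.215 Y135.150
G1 X43.657 Y140.557
G1 X46.499 Y149.305
M5
G0 X0.000 Y0.000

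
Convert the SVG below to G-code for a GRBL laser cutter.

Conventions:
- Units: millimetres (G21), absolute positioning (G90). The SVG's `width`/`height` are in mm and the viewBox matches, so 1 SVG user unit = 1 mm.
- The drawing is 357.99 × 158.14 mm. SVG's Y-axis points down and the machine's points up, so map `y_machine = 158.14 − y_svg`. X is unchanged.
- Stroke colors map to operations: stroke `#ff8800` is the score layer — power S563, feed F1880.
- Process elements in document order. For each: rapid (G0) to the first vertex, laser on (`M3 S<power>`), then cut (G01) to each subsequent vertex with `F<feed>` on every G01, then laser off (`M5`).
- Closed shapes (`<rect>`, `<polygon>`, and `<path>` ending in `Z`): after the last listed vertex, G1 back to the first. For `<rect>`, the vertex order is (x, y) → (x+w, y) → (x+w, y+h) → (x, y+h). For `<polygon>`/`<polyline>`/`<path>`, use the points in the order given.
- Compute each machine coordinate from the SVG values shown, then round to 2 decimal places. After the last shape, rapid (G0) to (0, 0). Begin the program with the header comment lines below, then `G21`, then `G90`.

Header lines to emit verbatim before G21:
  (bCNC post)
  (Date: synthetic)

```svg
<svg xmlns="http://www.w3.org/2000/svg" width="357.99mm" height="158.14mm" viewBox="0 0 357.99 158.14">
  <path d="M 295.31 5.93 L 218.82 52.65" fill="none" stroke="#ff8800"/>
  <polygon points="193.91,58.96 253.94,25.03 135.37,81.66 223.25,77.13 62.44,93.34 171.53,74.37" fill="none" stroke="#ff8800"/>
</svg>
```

(bCNC post)
(Date: synthetic)
G21
G90
G0 X295.31 Y152.21
M3 S563
G01 X218.82 Y105.49 F1880
M5
G0 X193.91 Y99.18
M3 S563
G01 X253.94 Y133.11 F1880
G01 X135.37 Y76.48 F1880
G01 X223.25 Y81.01 F1880
G01 X62.44 Y64.80 F1880
G01 X171.53 Y83.77 F1880
G01 X193.91 Y99.18 F1880
M5
G0 X0.00 Y0.00

1 u = 1 mm; y_m = 158.14 − y.

[1] `<path>` line segment, #ff8800→score S563 F1880: (295.31,152.21) → (218.82,105.49)

[2] `<polygon>` closed polygon, #ff8800→score S563 F1880: (193.91,99.18) → (253.94,133.11) → (135.37,76.48) → (223.25,81.01) → (62.44,64.80) → (171.53,83.77) → (193.91,99.18) (closed)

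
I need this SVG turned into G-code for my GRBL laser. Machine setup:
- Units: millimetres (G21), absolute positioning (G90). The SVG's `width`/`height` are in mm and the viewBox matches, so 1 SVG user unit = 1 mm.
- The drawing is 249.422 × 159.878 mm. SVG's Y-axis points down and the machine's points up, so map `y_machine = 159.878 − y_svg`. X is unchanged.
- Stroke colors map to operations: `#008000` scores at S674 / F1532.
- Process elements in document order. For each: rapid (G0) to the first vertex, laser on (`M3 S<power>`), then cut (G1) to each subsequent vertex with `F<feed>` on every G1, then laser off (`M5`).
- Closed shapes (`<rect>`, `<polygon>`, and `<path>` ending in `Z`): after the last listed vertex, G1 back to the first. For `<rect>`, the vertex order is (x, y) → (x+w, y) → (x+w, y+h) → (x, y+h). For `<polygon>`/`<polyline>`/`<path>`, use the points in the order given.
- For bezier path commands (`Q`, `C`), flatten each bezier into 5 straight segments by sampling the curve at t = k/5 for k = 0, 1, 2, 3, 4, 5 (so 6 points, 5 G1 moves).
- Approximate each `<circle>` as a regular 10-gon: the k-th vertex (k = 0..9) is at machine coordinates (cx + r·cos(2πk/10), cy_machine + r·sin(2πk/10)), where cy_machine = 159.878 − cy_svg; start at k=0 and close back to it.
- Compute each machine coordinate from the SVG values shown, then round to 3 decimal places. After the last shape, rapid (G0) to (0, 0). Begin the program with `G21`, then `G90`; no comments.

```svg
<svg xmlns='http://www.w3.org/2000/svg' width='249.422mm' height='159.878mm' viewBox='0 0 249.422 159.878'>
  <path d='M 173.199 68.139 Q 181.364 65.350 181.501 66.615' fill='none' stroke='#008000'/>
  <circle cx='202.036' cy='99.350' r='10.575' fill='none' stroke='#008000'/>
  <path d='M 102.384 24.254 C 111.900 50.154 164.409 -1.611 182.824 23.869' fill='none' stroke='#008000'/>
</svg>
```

G21
G90
G0 X173.199 Y91.739
M3 S674
G1 X176.144 Y92.692 F1532
G1 X178.447 Y93.322 F1532
G1 X180.107 Y93.626 F1532
G1 X181.125 Y93.607 F1532
G1 X181.501 Y93.263 F1532
M5
G0 X212.611 Y60.528
M3 S674
G1 X210.591 Y66.744 F1532
G1 X205.304 Y70.585 F1532
G1 X198.768 Y70.585 F1532
G1 X193.481 Y66.744 F1532
G1 X191.461 Y60.528 F1532
G1 X193.481 Y54.312 F1532
G1 X198.768 Y50.471 F1532
G1 X205.304 Y50.471 F1532
G1 X210.591 Y54.312 F1532
G1 X212.611 Y60.528 F1532
M5
G0 X102.384 Y135.624
M3 S674
G1 X112.636 Y128.165 F1532
G1 X129.506 Y131.909 F1532
G1 X149.294 Y139.422 F1532
G1 X168.300 Y143.267 F1532
G1 X182.824 Y136.009 F1532
M5
G0 X0.000 Y0.000

viewBox `0 0 249.422 159.878` with mm width/height → 1 unit = 1 mm. Flip: y_m = 159.878 − y_svg.

**Shape 1** — `<path>` quadratic bezier, stroke `#008000` → score (S674, F1532). Control points (SVG): P0=(173.199,68.139), P1=(181.364,65.350), P2=(181.501,66.615); sampled at t=k/5. Machine vertices: (173.199,91.739) → (176.144,92.692) → (178.447,93.322) → (180.107,93.626) → (181.125,93.607) → (181.501,93.263). Open path.

**Shape 2** — `<circle>` circle, stroke `#008000` → score (S674, F1532). Machine vertices: (212.611,60.528) → (210.591,66.744) → (205.304,70.585) → (198.768,70.585) → (193.481,66.744) → (191.461,60.528) → (193.481,54.312) → (198.768,50.471) → (205.304,50.471) → (210.591,54.312) → (212.611,60.528). Closed: final G1 returns to the first vertex.

**Shape 3** — `<path>` cubic bezier, stroke `#008000` → score (S674, F1532). Control points (SVG): P0=(102.384,24.254), P1=(111.900,50.154), P2=(164.409,-1.611), P3=(182.824,23.869); sampled at t=k/5. Machine vertices: (102.384,135.624) → (112.636,128.165) → (129.506,131.909) → (149.294,139.422) → (168.300,143.267) → (182.824,136.009). Open path.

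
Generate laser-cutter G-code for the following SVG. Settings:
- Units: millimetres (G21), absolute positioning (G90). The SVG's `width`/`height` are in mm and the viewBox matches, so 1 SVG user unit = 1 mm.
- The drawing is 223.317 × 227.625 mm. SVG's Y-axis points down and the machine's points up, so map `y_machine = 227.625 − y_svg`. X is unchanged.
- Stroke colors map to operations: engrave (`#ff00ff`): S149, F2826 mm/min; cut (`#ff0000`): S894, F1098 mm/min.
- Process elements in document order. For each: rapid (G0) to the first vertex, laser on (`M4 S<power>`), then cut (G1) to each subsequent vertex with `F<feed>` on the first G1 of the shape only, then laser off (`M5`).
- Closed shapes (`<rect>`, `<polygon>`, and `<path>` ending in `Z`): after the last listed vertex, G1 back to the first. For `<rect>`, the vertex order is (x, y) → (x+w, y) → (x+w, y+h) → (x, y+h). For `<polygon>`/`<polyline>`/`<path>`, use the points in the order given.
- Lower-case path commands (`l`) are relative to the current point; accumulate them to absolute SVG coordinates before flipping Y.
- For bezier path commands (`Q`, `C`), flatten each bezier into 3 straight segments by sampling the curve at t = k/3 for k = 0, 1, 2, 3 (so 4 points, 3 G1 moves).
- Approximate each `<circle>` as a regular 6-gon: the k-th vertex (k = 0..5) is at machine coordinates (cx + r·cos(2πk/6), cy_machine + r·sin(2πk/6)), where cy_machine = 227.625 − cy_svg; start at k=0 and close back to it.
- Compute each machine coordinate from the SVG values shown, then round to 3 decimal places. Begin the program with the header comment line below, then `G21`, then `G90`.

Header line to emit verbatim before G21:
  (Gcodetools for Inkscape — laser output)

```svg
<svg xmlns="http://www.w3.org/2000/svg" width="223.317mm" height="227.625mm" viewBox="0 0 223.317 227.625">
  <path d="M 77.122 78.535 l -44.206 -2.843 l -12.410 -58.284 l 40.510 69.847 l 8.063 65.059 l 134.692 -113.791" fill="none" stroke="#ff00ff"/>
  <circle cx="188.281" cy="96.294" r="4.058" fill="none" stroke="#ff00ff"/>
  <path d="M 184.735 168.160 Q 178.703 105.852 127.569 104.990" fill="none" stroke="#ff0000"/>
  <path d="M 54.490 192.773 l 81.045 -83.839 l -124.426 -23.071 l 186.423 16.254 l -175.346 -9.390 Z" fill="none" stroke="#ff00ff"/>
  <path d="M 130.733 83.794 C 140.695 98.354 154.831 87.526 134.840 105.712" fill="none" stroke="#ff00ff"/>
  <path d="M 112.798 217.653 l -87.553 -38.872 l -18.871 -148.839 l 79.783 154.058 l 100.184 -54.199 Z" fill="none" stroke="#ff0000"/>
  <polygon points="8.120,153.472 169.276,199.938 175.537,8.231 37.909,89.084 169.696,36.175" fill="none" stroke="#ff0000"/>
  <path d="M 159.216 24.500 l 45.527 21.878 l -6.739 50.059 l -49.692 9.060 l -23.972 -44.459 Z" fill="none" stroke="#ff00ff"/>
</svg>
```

(Gcodetools for Inkscape — laser output)
G21
G90
G0 X77.122 Y149.090
M4 S149
G1 X32.916 Y151.933 F2826
G1 X20.506 Y210.217
G1 X61.016 Y140.370
G1 X69.079 Y75.311
G1 X203.771 Y189.102
M5
G0 X192.339 Y131.331
M4 S149
G1 X190.310 Y134.845 F2826
G1 X186.252 Y134.845
G1 X184.223 Y131.331
G1 X186.252 Y127.817
G1 X190.310 Y127.817
G1 X192.339 Y131.331
M5
G0 X184.735 Y59.465
M4 S894
G1 X175.702 Y94.176 F1098
G1 X156.647 Y115.233
G1 X127.569 Y122.635
M5
G0 X54.490 Y34.852
M4 S149
G1 X135.535 Y118.691 F2826
G1 X11.109 Y141.762
G1 X197.532 Y125.508
G1 X22.186 Y134.898
G1 X54.490 Y34.852
M5
G0 X130.733 Y143.831
M4 S149
G1 X140.668 Y135.719 F2826
G1 X144.874 Y132.443
G1 X134.840 Y121.913
M5
G0 X112.798 Y9.972
M4 S894
G1 X25.245 Y48.844 F1098
G1 X6.374 Y197.683
G1 X86.157 Y43.625
G1 X186.341 Y97.824
G1 X112.798 Y9.972
M5
G0 X8.120 Y74.153
M4 S894
G1 X169.276 Y27.687 F1098
G1 X175.537 Y219.394
G1 X37.909 Y138.541
G1 X169.696 Y191.450
G1 X8.120 Y74.153
M5
G0 X159.216 Y203.125
M4 S149
G1 X204.743 Y181.247 F2826
G1 X198.004 Y131.188
G1 X148.312 Y122.128
G1 X124.340 Y166.587
G1 X159.216 Y203.125
M5

1 u = 1 mm; y_m = 227.625 − y.

[1] `<path>` open polyline, #ff00ff→engrave S149 F2826: (77.122,149.090) → (32.916,151.933) → (20.506,210.217) → (61.016,140.370) → (69.079,75.311) → (203.771,189.102)

[2] `<circle>` circle, #ff00ff→engrave S149 F2826: (192.339,131.331) → (190.310,134.845) → (186.252,134.845) → (184.223,131.331) → (186.252,127.817) → (190.310,127.817) → (192.339,131.331) (closed)

[3] `<path>` quadratic bezier, #ff0000→cut S894 F1098: (184.735,59.465) → (175.702,94.176) → (156.647,115.233) → (127.569,122.635)

[4] `<path>` closed polygon, #ff00ff→engrave S149 F2826: (54.490,34.852) → (135.535,118.691) → (11.109,141.762) → (197.532,125.508) → (22.186,134.898) → (54.490,34.852) (closed)

[5] `<path>` cubic bezier, #ff00ff→engrave S149 F2826: (130.733,143.831) → (140.668,135.719) → (144.874,132.443) → (134.840,121.913)

[6] `<path>` closed polygon, #ff0000→cut S894 F1098: (112.798,9.972) → (25.245,48.844) → (6.374,197.683) → (86.157,43.625) → (186.341,97.824) → (112.798,9.972) (closed)

[7] `<polygon>` closed polygon, #ff0000→cut S894 F1098: (8.120,74.153) → (169.276,27.687) → (175.537,219.394) → (37.909,138.541) → (169.696,191.450) → (8.120,74.153) (closed)

[8] `<path>` regular polygon, #ff00ff→engrave S149 F2826: (159.216,203.125) → (204.743,181.247) → (198.004,131.188) → (148.312,122.128) → (124.340,166.587) → (159.216,203.125) (closed)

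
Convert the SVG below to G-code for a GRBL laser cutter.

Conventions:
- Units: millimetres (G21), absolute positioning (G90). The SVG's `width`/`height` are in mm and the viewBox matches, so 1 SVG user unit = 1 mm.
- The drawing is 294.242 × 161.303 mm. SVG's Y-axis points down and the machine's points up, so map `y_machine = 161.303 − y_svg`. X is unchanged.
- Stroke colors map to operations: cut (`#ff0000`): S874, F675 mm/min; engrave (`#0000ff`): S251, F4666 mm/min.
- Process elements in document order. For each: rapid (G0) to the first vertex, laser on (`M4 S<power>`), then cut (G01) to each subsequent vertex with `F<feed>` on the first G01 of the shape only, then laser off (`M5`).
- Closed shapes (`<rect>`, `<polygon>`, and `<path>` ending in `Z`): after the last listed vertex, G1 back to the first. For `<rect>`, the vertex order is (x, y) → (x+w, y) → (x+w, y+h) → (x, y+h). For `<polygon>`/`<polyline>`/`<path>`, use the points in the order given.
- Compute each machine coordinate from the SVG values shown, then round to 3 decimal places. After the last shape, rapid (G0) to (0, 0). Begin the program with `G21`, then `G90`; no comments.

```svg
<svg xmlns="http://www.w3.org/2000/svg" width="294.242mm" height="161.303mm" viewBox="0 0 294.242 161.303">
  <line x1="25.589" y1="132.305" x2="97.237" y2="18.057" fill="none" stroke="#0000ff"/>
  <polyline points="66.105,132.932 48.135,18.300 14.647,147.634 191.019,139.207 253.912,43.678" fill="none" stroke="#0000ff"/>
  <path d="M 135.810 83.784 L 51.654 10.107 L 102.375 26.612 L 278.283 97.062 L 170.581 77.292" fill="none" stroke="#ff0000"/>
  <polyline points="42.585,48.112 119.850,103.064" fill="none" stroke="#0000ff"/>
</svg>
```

G21
G90
G0 X25.589 Y28.998
M4 S251
G01 X97.237 Y143.246 F4666
M5
G0 X66.105 Y28.371
M4 S251
G01 X48.135 Y143.003 F4666
G01 X14.647 Y13.669
G01 X191.019 Y22.096
G01 X253.912 Y117.625
M5
G0 X135.810 Y77.519
M4 S874
G01 X51.654 Y151.196 F675
G01 X102.375 Y134.691
G01 X278.283 Y64.241
G01 X170.581 Y84.011
M5
G0 X42.585 Y113.191
M4 S251
G01 X119.850 Y58.239 F4666
M5
G0 X0.000 Y0.000

1 u = 1 mm; y_m = 161.303 − y.

[1] `<line>` line segment, #0000ff→engrave S251 F4666: (25.589,28.998) → (97.237,143.246)

[2] `<polyline>` open polyline, #0000ff→engrave S251 F4666: (66.105,28.371) → (48.135,143.003) → (14.647,13.669) → (191.019,22.096) → (253.912,117.625)

[3] `<path>` open polyline, #ff0000→cut S874 F675: (135.810,77.519) → (51.654,151.196) → (102.375,134.691) → (278.283,64.241) → (170.581,84.011)

[4] `<polyline>` line segment, #0000ff→engrave S251 F4666: (42.585,113.191) → (119.850,58.239)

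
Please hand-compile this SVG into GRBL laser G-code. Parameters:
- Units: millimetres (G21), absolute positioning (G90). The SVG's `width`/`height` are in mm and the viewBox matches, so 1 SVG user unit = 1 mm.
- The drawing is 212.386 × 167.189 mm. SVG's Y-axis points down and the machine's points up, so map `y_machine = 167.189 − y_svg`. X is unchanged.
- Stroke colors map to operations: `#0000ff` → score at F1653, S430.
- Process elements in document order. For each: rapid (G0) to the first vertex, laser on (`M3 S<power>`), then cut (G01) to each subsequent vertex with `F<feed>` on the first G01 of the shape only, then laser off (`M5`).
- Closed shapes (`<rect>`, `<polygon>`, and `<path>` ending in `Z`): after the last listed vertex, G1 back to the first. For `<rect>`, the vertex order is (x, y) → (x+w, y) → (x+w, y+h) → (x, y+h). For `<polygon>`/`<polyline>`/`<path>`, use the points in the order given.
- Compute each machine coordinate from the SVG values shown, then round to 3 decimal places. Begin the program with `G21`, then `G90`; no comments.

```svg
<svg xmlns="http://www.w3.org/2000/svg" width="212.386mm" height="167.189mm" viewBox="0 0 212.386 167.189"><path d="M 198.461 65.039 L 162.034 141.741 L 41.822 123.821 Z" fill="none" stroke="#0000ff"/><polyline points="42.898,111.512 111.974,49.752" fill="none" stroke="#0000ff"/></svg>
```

viewBox `0 0 212.386 167.189` with mm width/height → 1 unit = 1 mm. Flip: y_m = 167.189 − y_svg.

**Shape 1** — `<path>` closed polygon, stroke `#0000ff` → score (S430, F1653). Machine vertices: (198.461,102.150) → (162.034,25.448) → (41.822,43.368) → (198.461,102.150). Closed: final G1 returns to the first vertex.

**Shape 2** — `<polyline>` line segment, stroke `#0000ff` → score (S430, F1653). Machine vertices: (42.898,55.677) → (111.974,117.437). Open path.

G21
G90
G0 X198.461 Y102.150
M3 S430
G01 X162.034 Y25.448 F1653
G01 X41.822 Y43.368
G01 X198.461 Y102.150
M5
G0 X42.898 Y55.677
M3 S430
G01 X111.974 Y117.437 F1653
M5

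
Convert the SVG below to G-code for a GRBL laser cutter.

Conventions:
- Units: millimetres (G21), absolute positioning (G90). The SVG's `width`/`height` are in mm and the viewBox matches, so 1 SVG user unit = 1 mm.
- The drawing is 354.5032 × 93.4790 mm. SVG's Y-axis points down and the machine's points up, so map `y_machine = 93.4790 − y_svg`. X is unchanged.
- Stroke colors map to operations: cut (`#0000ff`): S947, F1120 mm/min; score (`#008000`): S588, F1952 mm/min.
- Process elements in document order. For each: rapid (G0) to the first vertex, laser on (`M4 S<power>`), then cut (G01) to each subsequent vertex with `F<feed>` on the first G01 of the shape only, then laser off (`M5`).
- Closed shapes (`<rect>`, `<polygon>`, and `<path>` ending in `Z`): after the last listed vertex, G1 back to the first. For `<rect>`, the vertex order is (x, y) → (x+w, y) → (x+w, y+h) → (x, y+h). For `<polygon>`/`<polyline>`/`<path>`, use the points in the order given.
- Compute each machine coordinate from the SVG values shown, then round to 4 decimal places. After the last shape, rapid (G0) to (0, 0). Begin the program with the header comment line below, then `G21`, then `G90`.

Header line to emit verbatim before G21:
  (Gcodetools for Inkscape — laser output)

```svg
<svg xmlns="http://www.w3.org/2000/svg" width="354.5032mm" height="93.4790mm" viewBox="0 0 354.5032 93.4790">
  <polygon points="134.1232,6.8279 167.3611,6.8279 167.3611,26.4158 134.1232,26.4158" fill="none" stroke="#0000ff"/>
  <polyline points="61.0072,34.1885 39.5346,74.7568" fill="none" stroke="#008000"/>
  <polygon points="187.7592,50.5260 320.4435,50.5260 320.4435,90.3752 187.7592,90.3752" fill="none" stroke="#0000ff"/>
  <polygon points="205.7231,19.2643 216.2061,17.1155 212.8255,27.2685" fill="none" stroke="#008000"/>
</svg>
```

Since the viewBox matches the mm dimensions, user units are millimetres directly. The only transform is the Y-flip y_m = 93.4790 − y_svg.

Shape 1 is a rectangle drawn with `<polygon>`. Its stroke #0000ff means cut at S947, F1120. After flipping Y the toolpath is (134.1232,86.6511) → (167.3611,86.6511) → (167.3611,67.0632) → (134.1232,67.0632) → (134.1232,86.6511), returning to the start.

Shape 2 is a line segment drawn with `<polyline>`. Its stroke #008000 means score at S588, F1952. After flipping Y the toolpath is (61.0072,59.2905) → (39.5346,18.7222).

Shape 3 is a rectangle drawn with `<polygon>`. Its stroke #0000ff means cut at S947, F1120. After flipping Y the toolpath is (187.7592,42.9530) → (320.4435,42.9530) → (320.4435,3.1038) → (187.7592,3.1038) → (187.7592,42.9530), returning to the start.

Shape 4 is a regular polygon drawn with `<polygon>`. Its stroke #008000 means score at S588, F1952. After flipping Y the toolpath is (205.7231,74.2147) → (216.2061,76.3635) → (212.8255,66.2105) → (205.7231,74.2147), returning to the start.

(Gcodetools for Inkscape — laser output)
G21
G90
G0 X134.1232 Y86.6511
M4 S947
G01 X167.3611 Y86.6511 F1120
G01 X167.3611 Y67.0632
G01 X134.1232 Y67.0632
G01 X134.1232 Y86.6511
M5
G0 X61.0072 Y59.2905
M4 S588
G01 X39.5346 Y18.7222 F1952
M5
G0 X187.7592 Y42.9530
M4 S947
G01 X320.4435 Y42.9530 F1120
G01 X320.4435 Y3.1038
G01 X187.7592 Y3.1038
G01 X187.7592 Y42.9530
M5
G0 X205.7231 Y74.2147
M4 S588
G01 X216.2061 Y76.3635 F1952
G01 X212.8255 Y66.2105
G01 X205.7231 Y74.2147
M5
G0 X0.0000 Y0.0000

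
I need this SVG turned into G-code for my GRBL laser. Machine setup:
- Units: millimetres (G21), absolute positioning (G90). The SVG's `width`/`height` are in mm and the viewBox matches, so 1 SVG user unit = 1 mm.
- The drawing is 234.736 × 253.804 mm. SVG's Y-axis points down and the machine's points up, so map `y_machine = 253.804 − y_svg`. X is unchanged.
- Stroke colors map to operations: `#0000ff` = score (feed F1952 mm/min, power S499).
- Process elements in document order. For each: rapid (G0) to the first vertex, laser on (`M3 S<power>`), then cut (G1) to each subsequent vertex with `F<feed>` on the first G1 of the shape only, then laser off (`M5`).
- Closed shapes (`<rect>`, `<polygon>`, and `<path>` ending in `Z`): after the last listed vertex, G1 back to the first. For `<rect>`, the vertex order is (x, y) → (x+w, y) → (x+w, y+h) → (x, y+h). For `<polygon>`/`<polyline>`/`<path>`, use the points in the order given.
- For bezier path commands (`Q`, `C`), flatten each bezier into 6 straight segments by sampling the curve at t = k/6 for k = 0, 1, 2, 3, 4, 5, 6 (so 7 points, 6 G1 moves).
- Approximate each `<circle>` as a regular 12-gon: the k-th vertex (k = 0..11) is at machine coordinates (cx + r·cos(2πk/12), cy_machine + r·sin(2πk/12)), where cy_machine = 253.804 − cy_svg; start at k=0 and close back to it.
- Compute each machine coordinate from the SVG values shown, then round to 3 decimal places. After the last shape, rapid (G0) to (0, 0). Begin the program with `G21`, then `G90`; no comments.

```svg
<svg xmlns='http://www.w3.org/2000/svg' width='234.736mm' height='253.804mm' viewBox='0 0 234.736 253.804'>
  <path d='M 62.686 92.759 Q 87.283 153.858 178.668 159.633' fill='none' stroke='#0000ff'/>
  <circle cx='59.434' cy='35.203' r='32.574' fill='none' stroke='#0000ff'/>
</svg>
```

G21
G90
G0 X62.686 Y161.045
M3 S499
G1 X72.740 Y142.215 F1952
G1 X86.505 Y126.459
G1 X103.980 Y113.777
G1 X125.166 Y104.168
G1 X150.062 Y97.633
G1 X178.668 Y94.171
M5
G0 X92.008 Y218.601
M3 S499
G1 X87.644 Y234.888 F1952
G1 X75.721 Y246.811
G1 X59.434 Y251.175
G1 X43.147 Y246.811
G1 X31.224 Y234.888
G1 X26.860 Y218.601
G1 X31.224 Y202.314
G1 X43.147 Y190.391
G1 X59.434 Y186.027
G1 X75.721 Y190.391
G1 X87.644 Y202.314
G1 X92.008 Y218.601
M5
G0 X0.000 Y0.000

Since the viewBox matches the mm dimensions, user units are millimetres directly. The only transform is the Y-flip y_m = 253.804 − y_svg.

Shape 1 is a quadratic bezier drawn with `<path>`. Its stroke #0000ff means score at S499, F1952. After flipping Y the toolpath is (62.686,161.045) → (72.740,142.215) → (86.505,126.459) → (103.980,113.777) → (125.166,104.168) → (150.062,97.633) → (178.668,94.171).

Shape 2 is a circle drawn with `<circle>`. Its stroke #0000ff means score at S499, F1952. After flipping Y the toolpath is (92.008,218.601) → (87.644,234.888) → (75.721,246.811) → (59.434,251.175) → (43.147,246.811) → (31.224,234.888) → (26.860,218.601) → (31.224,202.314) → (43.147,190.391) → (59.434,186.027) → (75.721,190.391) → (87.644,202.314) → (92.008,218.601), returning to the start.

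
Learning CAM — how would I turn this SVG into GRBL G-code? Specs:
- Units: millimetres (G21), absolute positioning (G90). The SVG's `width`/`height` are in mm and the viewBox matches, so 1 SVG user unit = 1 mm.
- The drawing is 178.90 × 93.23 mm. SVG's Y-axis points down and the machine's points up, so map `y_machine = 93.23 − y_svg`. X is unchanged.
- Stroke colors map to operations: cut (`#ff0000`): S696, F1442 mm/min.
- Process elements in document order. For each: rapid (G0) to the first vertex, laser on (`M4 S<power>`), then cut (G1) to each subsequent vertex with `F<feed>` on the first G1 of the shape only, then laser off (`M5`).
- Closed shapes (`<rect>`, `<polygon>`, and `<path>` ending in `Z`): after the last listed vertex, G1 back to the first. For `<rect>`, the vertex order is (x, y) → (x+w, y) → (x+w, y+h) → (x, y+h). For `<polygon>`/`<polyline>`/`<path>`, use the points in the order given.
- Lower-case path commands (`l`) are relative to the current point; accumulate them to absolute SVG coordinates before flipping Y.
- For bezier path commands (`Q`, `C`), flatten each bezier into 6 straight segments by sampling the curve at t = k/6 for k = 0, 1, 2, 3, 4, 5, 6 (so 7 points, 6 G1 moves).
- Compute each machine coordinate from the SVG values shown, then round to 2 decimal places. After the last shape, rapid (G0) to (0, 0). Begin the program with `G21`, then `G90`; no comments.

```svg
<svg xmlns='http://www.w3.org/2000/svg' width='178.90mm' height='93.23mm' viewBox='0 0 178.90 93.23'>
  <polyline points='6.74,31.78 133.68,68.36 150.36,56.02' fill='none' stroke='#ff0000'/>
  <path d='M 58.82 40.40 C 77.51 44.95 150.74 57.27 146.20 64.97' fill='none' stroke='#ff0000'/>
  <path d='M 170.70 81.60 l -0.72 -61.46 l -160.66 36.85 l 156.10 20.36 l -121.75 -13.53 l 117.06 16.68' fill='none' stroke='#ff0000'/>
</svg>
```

G21
G90
G0 X6.74 Y61.45
M4 S696
G1 X133.68 Y24.87 F1442
G1 X150.36 Y37.21
M5
G0 X58.82 Y52.83
M4 S696
G1 X72.10 Y49.96 F1442
G1 X90.79 Y46.15
G1 X111.22 Y41.73
G1 X129.72 Y37.04
G1 X142.60 Y32.44
G1 X146.20 Y28.26
M5
G0 X170.70 Y11.63
M4 S696
G1 X169.98 Y73.09 F1442
G1 X9.32 Y36.24
G1 X165.42 Y15.88
G1 X43.67 Y29.41
G1 X160.73 Y12.73
M5
G0 X0.00 Y0.00

Since the viewBox matches the mm dimensions, user units are millimetres directly. The only transform is the Y-flip y_m = 93.23 − y_svg.

Shape 1 is a open polyline drawn with `<polyline>`. Its stroke #ff0000 means cut at S696, F1442. After flipping Y the toolpath is (6.74,61.45) → (133.68,24.87) → (150.36,37.21).

Shape 2 is a cubic bezier drawn with `<path>`. Its stroke #ff0000 means cut at S696, F1442. After flipping Y the toolpath is (58.82,52.83) → (72.10,49.96) → (90.79,46.15) → (111.22,41.73) → (129.72,37.04) → (142.60,32.44) → (146.20,28.26).

Shape 3 is a open polyline drawn with `<path>`. Its stroke #ff0000 means cut at S696, F1442. After flipping Y the toolpath is (170.70,11.63) → (169.98,73.09) → (9.32,36.24) → (165.42,15.88) → (43.67,29.41) → (160.73,12.73).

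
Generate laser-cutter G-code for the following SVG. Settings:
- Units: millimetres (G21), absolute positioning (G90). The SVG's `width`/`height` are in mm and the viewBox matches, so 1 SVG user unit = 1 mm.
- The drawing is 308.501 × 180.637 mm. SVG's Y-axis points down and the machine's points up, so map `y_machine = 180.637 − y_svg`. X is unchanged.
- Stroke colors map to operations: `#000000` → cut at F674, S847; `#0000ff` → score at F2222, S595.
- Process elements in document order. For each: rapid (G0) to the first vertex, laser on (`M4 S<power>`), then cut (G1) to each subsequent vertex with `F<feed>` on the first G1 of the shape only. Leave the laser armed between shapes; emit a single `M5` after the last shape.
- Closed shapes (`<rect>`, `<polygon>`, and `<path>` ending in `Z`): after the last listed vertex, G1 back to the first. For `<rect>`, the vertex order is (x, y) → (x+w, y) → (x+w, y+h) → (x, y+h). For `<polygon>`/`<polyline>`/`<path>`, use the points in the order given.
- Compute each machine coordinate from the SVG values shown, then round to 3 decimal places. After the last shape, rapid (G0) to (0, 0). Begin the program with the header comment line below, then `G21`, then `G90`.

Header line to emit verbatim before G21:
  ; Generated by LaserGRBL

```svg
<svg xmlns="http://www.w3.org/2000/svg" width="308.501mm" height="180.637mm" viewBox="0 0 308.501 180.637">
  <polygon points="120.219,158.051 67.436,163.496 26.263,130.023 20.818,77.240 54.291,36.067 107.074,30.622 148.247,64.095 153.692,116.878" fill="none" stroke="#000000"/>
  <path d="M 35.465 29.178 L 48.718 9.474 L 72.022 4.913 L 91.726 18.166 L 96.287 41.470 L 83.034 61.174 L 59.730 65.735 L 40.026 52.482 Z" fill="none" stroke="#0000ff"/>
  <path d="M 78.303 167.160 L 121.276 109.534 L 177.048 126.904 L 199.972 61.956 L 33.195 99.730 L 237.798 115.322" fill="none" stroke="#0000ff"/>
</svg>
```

; Generated by LaserGRBL
G21
G90
G0 X120.219 Y22.586
M4 S847
G1 X67.436 Y17.141 F674
G1 X26.263 Y50.614
G1 X20.818 Y103.397
G1 X54.291 Y144.570
G1 X107.074 Y150.015
G1 X148.247 Y116.542
G1 X153.692 Y63.759
G1 X120.219 Y22.586
G0 X35.465 Y151.459
M4 S595
G1 X48.718 Y171.163 F2222
G1 X72.022 Y175.724
G1 X91.726 Y162.471
G1 X96.287 Y139.167
G1 X83.034 Y119.463
G1 X59.730 Y114.902
G1 X40.026 Y128.155
G1 X35.465 Y151.459
G0 X78.303 Y13.477
M4 S595
G1 X121.276 Y71.103 F2222
G1 X177.048 Y53.733
G1 X199.972 Y118.681
G1 X33.195 Y80.907
G1 X237.798 Y65.315
M5
G0 X0.000 Y0.000

viewBox `0 0 308.501 180.637` with mm width/height → 1 unit = 1 mm. Flip: y_m = 180.637 − y_svg.

**Shape 1** — `<polygon>` regular polygon, stroke `#000000` → cut (S847, F674). Machine vertices: (120.219,22.586) → (67.436,17.141) → (26.263,50.614) → (20.818,103.397) → (54.291,144.570) → (107.074,150.015) → (148.247,116.542) → (153.692,63.759) → (120.219,22.586). Closed: final G1 returns to the first vertex.

**Shape 2** — `<path>` regular polygon, stroke `#0000ff` → score (S595, F2222). Machine vertices: (35.465,151.459) → (48.718,171.163) → (72.022,175.724) → (91.726,162.471) → (96.287,139.167) → (83.034,119.463) → (59.730,114.902) → (40.026,128.155) → (35.465,151.459). Closed: final G1 returns to the first vertex.

**Shape 3** — `<path>` open polyline, stroke `#0000ff` → score (S595, F2222). Machine vertices: (78.303,13.477) → (121.276,71.103) → (177.048,53.733) → (199.972,118.681) → (33.195,80.907) → (237.798,65.315). Open path.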